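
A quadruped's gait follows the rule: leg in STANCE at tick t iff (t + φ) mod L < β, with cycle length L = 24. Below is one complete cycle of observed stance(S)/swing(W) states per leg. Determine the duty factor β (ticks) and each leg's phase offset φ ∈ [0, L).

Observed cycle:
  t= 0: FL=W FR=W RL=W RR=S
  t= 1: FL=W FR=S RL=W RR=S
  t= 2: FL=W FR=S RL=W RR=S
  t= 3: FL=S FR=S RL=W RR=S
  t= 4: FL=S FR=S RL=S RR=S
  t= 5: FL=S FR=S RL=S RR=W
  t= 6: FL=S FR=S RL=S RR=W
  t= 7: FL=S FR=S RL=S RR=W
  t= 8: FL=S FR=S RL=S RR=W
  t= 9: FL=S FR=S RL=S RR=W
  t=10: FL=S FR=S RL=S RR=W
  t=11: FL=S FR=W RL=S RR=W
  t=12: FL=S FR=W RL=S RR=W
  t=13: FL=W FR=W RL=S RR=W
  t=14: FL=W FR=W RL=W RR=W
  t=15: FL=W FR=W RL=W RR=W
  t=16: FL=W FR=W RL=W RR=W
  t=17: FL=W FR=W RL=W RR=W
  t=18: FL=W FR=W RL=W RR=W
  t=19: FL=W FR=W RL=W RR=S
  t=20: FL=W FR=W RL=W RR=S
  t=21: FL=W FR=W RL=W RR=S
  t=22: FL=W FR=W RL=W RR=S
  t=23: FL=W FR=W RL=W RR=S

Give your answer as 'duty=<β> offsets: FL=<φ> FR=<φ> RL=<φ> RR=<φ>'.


duty=10 offsets: FL=21 FR=23 RL=20 RR=5

duty β = stance ticks per leg = 10
FL: stance ticks = 10; W→S at t=3 → φ=21
FR: stance ticks = 10; W→S at t=1 → φ=23
RL: stance ticks = 10; W→S at t=4 → φ=20
RR: stance ticks = 10; W→S at t=19 → φ=5


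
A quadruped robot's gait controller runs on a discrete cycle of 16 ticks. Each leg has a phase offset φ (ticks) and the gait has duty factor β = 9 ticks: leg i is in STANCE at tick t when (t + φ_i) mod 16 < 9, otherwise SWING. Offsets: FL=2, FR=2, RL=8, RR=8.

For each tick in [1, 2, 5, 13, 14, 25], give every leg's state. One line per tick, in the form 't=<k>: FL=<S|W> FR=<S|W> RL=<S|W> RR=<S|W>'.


t=1: FL=S FR=S RL=W RR=W
t=2: FL=S FR=S RL=W RR=W
t=5: FL=S FR=S RL=W RR=W
t=13: FL=W FR=W RL=S RR=S
t=14: FL=S FR=S RL=S RR=S
t=25: FL=W FR=W RL=S RR=S

t=1: phase=(3,3,9,9) vs β=9 → FL=S FR=S RL=W RR=W
t=2: phase=(4,4,10,10) vs β=9 → FL=S FR=S RL=W RR=W
t=5: phase=(7,7,13,13) vs β=9 → FL=S FR=S RL=W RR=W
t=13: phase=(15,15,5,5) vs β=9 → FL=W FR=W RL=S RR=S
t=14: phase=(0,0,6,6) vs β=9 → FL=S FR=S RL=S RR=S
t=25: phase=(11,11,1,1) vs β=9 → FL=W FR=W RL=S RR=S


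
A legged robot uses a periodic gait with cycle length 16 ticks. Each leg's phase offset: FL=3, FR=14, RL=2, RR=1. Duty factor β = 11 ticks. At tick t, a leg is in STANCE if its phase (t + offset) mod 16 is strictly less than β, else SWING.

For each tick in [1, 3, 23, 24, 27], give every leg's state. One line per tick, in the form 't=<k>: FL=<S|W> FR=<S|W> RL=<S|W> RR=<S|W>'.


t=1: FL=S FR=W RL=S RR=S
t=3: FL=S FR=S RL=S RR=S
t=23: FL=S FR=S RL=S RR=S
t=24: FL=W FR=S RL=S RR=S
t=27: FL=W FR=S RL=W RR=W

t=1: phase=(4,15,3,2) vs β=11 → FL=S FR=W RL=S RR=S
t=3: phase=(6,1,5,4) vs β=11 → FL=S FR=S RL=S RR=S
t=23: phase=(10,5,9,8) vs β=11 → FL=S FR=S RL=S RR=S
t=24: phase=(11,6,10,9) vs β=11 → FL=W FR=S RL=S RR=S
t=27: phase=(14,9,13,12) vs β=11 → FL=W FR=S RL=W RR=W


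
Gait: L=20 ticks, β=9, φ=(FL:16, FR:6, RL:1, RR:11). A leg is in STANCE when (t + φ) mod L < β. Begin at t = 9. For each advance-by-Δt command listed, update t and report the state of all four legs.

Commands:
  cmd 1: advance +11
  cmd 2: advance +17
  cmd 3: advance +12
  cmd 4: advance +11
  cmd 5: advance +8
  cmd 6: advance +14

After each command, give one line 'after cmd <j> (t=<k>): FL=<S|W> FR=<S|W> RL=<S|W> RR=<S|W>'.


after cmd 1 (t=20): FL=W FR=S RL=S RR=W
after cmd 2 (t=37): FL=W FR=S RL=W RR=S
after cmd 3 (t=49): FL=S FR=W RL=W RR=S
after cmd 4 (t=60): FL=W FR=S RL=S RR=W
after cmd 5 (t=68): FL=S FR=W RL=W RR=W
after cmd 6 (t=82): FL=W FR=S RL=S RR=W

start t=9: FL=S FR=W RL=W RR=S
cmd 1: advance +11 → t=20, phase=(16,6,1,11) → FL=W FR=S RL=S RR=W
cmd 2: advance +17 → t=37, phase=(13,3,18,8) → FL=W FR=S RL=W RR=S
cmd 3: advance +12 → t=49, phase=(5,15,10,0) → FL=S FR=W RL=W RR=S
cmd 4: advance +11 → t=60, phase=(16,6,1,11) → FL=W FR=S RL=S RR=W
cmd 5: advance +8 → t=68, phase=(4,14,9,19) → FL=S FR=W RL=W RR=W
cmd 6: advance +14 → t=82, phase=(18,8,3,13) → FL=W FR=S RL=S RR=W


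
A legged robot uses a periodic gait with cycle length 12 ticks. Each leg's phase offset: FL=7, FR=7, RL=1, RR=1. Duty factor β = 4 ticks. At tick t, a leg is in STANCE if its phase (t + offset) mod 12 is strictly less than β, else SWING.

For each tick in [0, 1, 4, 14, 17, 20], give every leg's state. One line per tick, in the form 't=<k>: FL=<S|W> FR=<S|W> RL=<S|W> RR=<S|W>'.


t=0: phase=(7,7,1,1) vs β=4 → FL=W FR=W RL=S RR=S
t=1: phase=(8,8,2,2) vs β=4 → FL=W FR=W RL=S RR=S
t=4: phase=(11,11,5,5) vs β=4 → FL=W FR=W RL=W RR=W
t=14: phase=(9,9,3,3) vs β=4 → FL=W FR=W RL=S RR=S
t=17: phase=(0,0,6,6) vs β=4 → FL=S FR=S RL=W RR=W
t=20: phase=(3,3,9,9) vs β=4 → FL=S FR=S RL=W RR=W

t=0: FL=W FR=W RL=S RR=S
t=1: FL=W FR=W RL=S RR=S
t=4: FL=W FR=W RL=W RR=W
t=14: FL=W FR=W RL=S RR=S
t=17: FL=S FR=S RL=W RR=W
t=20: FL=S FR=S RL=W RR=W


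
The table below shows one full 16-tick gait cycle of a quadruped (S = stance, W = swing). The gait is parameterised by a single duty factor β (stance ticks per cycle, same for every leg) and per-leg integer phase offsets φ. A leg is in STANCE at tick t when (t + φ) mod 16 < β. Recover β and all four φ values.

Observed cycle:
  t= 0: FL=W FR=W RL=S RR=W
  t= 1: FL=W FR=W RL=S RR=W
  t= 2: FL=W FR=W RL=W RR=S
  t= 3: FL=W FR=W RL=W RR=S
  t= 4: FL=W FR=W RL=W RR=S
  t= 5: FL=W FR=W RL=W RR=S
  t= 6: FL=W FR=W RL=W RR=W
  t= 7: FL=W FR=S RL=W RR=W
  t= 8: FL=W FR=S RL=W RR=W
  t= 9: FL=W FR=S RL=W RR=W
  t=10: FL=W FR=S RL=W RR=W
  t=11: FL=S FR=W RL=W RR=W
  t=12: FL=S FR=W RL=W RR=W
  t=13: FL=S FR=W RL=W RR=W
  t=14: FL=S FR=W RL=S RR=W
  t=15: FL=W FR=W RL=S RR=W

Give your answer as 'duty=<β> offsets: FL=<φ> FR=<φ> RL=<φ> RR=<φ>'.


duty=4 offsets: FL=5 FR=9 RL=2 RR=14

duty β = stance ticks per leg = 4
FL: stance ticks = 4; W→S at t=11 → φ=5
FR: stance ticks = 4; W→S at t=7 → φ=9
RL: stance ticks = 4; W→S at t=14 → φ=2
RR: stance ticks = 4; W→S at t=2 → φ=14


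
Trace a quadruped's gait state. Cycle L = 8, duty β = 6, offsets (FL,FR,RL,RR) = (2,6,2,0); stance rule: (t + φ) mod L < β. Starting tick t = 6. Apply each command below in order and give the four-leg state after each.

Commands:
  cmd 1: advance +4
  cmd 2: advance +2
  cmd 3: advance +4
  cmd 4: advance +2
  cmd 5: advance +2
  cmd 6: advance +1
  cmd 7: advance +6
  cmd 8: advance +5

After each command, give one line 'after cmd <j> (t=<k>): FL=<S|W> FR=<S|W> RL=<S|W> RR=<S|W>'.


after cmd 1 (t=10): FL=S FR=S RL=S RR=S
after cmd 2 (t=12): FL=W FR=S RL=W RR=S
after cmd 3 (t=16): FL=S FR=W RL=S RR=S
after cmd 4 (t=18): FL=S FR=S RL=S RR=S
after cmd 5 (t=20): FL=W FR=S RL=W RR=S
after cmd 6 (t=21): FL=W FR=S RL=W RR=S
after cmd 7 (t=27): FL=S FR=S RL=S RR=S
after cmd 8 (t=32): FL=S FR=W RL=S RR=S

start t=6: FL=S FR=S RL=S RR=W
cmd 1: advance +4 → t=10, phase=(4,0,4,2) → FL=S FR=S RL=S RR=S
cmd 2: advance +2 → t=12, phase=(6,2,6,4) → FL=W FR=S RL=W RR=S
cmd 3: advance +4 → t=16, phase=(2,6,2,0) → FL=S FR=W RL=S RR=S
cmd 4: advance +2 → t=18, phase=(4,0,4,2) → FL=S FR=S RL=S RR=S
cmd 5: advance +2 → t=20, phase=(6,2,6,4) → FL=W FR=S RL=W RR=S
cmd 6: advance +1 → t=21, phase=(7,3,7,5) → FL=W FR=S RL=W RR=S
cmd 7: advance +6 → t=27, phase=(5,1,5,3) → FL=S FR=S RL=S RR=S
cmd 8: advance +5 → t=32, phase=(2,6,2,0) → FL=S FR=W RL=S RR=S


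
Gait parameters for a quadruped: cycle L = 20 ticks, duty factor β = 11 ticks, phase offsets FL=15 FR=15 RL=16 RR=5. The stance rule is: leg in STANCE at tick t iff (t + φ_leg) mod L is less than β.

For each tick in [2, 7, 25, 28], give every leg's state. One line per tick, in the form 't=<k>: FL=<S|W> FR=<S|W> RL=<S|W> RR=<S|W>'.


t=2: phase=(17,17,18,7) vs β=11 → FL=W FR=W RL=W RR=S
t=7: phase=(2,2,3,12) vs β=11 → FL=S FR=S RL=S RR=W
t=25: phase=(0,0,1,10) vs β=11 → FL=S FR=S RL=S RR=S
t=28: phase=(3,3,4,13) vs β=11 → FL=S FR=S RL=S RR=W

t=2: FL=W FR=W RL=W RR=S
t=7: FL=S FR=S RL=S RR=W
t=25: FL=S FR=S RL=S RR=S
t=28: FL=S FR=S RL=S RR=W


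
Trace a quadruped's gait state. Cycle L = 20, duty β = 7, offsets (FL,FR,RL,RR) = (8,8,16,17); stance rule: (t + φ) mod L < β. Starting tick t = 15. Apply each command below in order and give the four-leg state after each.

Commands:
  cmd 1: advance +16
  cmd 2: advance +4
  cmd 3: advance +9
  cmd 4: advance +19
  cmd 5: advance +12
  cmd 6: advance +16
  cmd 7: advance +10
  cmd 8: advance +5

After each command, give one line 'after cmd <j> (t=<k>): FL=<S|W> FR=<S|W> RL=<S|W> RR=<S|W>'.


after cmd 1 (t=31): FL=W FR=W RL=W RR=W
after cmd 2 (t=35): FL=S FR=S RL=W RR=W
after cmd 3 (t=44): FL=W FR=W RL=S RR=S
after cmd 4 (t=63): FL=W FR=W RL=W RR=S
after cmd 5 (t=75): FL=S FR=S RL=W RR=W
after cmd 6 (t=91): FL=W FR=W RL=W RR=W
after cmd 7 (t=101): FL=W FR=W RL=W RR=W
after cmd 8 (t=106): FL=W FR=W RL=S RR=S

start t=15: FL=S FR=S RL=W RR=W
cmd 1: advance +16 → t=31, phase=(19,19,7,8) → FL=W FR=W RL=W RR=W
cmd 2: advance +4 → t=35, phase=(3,3,11,12) → FL=S FR=S RL=W RR=W
cmd 3: advance +9 → t=44, phase=(12,12,0,1) → FL=W FR=W RL=S RR=S
cmd 4: advance +19 → t=63, phase=(11,11,19,0) → FL=W FR=W RL=W RR=S
cmd 5: advance +12 → t=75, phase=(3,3,11,12) → FL=S FR=S RL=W RR=W
cmd 6: advance +16 → t=91, phase=(19,19,7,8) → FL=W FR=W RL=W RR=W
cmd 7: advance +10 → t=101, phase=(9,9,17,18) → FL=W FR=W RL=W RR=W
cmd 8: advance +5 → t=106, phase=(14,14,2,3) → FL=W FR=W RL=S RR=S


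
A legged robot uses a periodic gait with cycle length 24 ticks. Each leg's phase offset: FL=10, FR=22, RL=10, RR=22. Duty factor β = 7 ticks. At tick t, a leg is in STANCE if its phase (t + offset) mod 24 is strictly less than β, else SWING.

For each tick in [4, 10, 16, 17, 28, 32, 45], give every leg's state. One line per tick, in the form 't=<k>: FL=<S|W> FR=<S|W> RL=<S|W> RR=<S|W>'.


t=4: phase=(14,2,14,2) vs β=7 → FL=W FR=S RL=W RR=S
t=10: phase=(20,8,20,8) vs β=7 → FL=W FR=W RL=W RR=W
t=16: phase=(2,14,2,14) vs β=7 → FL=S FR=W RL=S RR=W
t=17: phase=(3,15,3,15) vs β=7 → FL=S FR=W RL=S RR=W
t=28: phase=(14,2,14,2) vs β=7 → FL=W FR=S RL=W RR=S
t=32: phase=(18,6,18,6) vs β=7 → FL=W FR=S RL=W RR=S
t=45: phase=(7,19,7,19) vs β=7 → FL=W FR=W RL=W RR=W

t=4: FL=W FR=S RL=W RR=S
t=10: FL=W FR=W RL=W RR=W
t=16: FL=S FR=W RL=S RR=W
t=17: FL=S FR=W RL=S RR=W
t=28: FL=W FR=S RL=W RR=S
t=32: FL=W FR=S RL=W RR=S
t=45: FL=W FR=W RL=W RR=W


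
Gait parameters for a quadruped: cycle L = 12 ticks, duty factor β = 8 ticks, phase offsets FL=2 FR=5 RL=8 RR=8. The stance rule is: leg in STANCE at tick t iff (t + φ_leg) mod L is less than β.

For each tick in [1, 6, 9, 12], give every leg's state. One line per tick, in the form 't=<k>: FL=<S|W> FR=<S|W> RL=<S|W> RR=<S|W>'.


t=1: FL=S FR=S RL=W RR=W
t=6: FL=W FR=W RL=S RR=S
t=9: FL=W FR=S RL=S RR=S
t=12: FL=S FR=S RL=W RR=W

t=1: phase=(3,6,9,9) vs β=8 → FL=S FR=S RL=W RR=W
t=6: phase=(8,11,2,2) vs β=8 → FL=W FR=W RL=S RR=S
t=9: phase=(11,2,5,5) vs β=8 → FL=W FR=S RL=S RR=S
t=12: phase=(2,5,8,8) vs β=8 → FL=S FR=S RL=W RR=W


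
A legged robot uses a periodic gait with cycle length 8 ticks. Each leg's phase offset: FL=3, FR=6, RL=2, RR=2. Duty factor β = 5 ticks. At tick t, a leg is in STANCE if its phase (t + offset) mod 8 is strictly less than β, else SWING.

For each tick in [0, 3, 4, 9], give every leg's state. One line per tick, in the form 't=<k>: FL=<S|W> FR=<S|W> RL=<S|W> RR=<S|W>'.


t=0: FL=S FR=W RL=S RR=S
t=3: FL=W FR=S RL=W RR=W
t=4: FL=W FR=S RL=W RR=W
t=9: FL=S FR=W RL=S RR=S

t=0: phase=(3,6,2,2) vs β=5 → FL=S FR=W RL=S RR=S
t=3: phase=(6,1,5,5) vs β=5 → FL=W FR=S RL=W RR=W
t=4: phase=(7,2,6,6) vs β=5 → FL=W FR=S RL=W RR=W
t=9: phase=(4,7,3,3) vs β=5 → FL=S FR=W RL=S RR=S


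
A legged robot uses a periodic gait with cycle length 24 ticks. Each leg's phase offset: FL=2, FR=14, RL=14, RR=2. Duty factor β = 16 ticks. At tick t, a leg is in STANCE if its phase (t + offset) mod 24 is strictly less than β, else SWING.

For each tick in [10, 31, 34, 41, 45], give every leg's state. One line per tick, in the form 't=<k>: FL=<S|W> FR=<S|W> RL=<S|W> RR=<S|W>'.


t=10: FL=S FR=S RL=S RR=S
t=31: FL=S FR=W RL=W RR=S
t=34: FL=S FR=S RL=S RR=S
t=41: FL=W FR=S RL=S RR=W
t=45: FL=W FR=S RL=S RR=W

t=10: phase=(12,0,0,12) vs β=16 → FL=S FR=S RL=S RR=S
t=31: phase=(9,21,21,9) vs β=16 → FL=S FR=W RL=W RR=S
t=34: phase=(12,0,0,12) vs β=16 → FL=S FR=S RL=S RR=S
t=41: phase=(19,7,7,19) vs β=16 → FL=W FR=S RL=S RR=W
t=45: phase=(23,11,11,23) vs β=16 → FL=W FR=S RL=S RR=W


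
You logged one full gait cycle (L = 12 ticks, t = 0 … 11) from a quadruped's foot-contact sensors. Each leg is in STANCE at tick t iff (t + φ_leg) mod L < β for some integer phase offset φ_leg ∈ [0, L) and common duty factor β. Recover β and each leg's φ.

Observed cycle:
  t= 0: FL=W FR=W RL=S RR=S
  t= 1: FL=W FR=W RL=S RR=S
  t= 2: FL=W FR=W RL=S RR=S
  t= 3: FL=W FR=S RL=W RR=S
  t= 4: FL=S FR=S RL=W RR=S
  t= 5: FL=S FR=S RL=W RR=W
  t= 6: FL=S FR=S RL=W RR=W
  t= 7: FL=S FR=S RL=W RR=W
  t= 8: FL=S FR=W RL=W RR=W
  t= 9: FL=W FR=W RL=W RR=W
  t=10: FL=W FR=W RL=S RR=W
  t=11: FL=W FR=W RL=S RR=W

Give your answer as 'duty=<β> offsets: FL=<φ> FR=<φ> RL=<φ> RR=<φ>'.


duty β = stance ticks per leg = 5
FL: stance ticks = 5; W→S at t=4 → φ=8
FR: stance ticks = 5; W→S at t=3 → φ=9
RL: stance ticks = 5; W→S at t=10 → φ=2
RR: stance ticks = 5; W→S at t=0 → φ=0

duty=5 offsets: FL=8 FR=9 RL=2 RR=0


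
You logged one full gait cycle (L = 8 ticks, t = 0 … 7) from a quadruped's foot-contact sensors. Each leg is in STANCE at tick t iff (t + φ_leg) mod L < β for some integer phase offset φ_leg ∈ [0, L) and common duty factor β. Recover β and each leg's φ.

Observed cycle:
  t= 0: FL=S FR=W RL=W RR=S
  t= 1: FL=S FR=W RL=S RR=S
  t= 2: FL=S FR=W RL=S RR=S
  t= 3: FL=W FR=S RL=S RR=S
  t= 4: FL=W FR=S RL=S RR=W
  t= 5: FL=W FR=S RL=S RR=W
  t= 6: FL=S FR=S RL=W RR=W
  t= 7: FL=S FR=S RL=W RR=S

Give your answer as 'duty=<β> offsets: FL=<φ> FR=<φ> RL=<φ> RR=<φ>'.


duty β = stance ticks per leg = 5
FL: stance ticks = 5; W→S at t=6 → φ=2
FR: stance ticks = 5; W→S at t=3 → φ=5
RL: stance ticks = 5; W→S at t=1 → φ=7
RR: stance ticks = 5; W→S at t=7 → φ=1

duty=5 offsets: FL=2 FR=5 RL=7 RR=1


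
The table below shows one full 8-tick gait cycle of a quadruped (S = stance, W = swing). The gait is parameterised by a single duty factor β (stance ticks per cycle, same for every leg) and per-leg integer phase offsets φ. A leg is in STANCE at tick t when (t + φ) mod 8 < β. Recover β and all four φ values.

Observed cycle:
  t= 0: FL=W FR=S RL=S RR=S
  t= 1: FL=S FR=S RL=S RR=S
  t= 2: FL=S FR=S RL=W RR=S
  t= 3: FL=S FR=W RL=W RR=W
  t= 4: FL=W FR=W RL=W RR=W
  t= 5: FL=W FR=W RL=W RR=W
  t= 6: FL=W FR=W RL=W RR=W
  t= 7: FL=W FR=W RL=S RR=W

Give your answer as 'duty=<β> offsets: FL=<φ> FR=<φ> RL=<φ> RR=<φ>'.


duty β = stance ticks per leg = 3
FL: stance ticks = 3; W→S at t=1 → φ=7
FR: stance ticks = 3; W→S at t=0 → φ=0
RL: stance ticks = 3; W→S at t=7 → φ=1
RR: stance ticks = 3; W→S at t=0 → φ=0

duty=3 offsets: FL=7 FR=0 RL=1 RR=0


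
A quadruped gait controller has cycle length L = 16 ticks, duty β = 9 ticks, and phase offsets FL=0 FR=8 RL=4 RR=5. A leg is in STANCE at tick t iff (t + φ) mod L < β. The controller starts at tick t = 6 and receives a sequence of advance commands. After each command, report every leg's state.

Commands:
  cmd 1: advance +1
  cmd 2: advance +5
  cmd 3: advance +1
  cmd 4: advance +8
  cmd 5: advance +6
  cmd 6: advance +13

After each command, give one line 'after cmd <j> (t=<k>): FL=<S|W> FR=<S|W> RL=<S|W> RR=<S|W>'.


start t=6: FL=S FR=W RL=W RR=W
cmd 1: advance +1 → t=7, phase=(7,15,11,12) → FL=S FR=W RL=W RR=W
cmd 2: advance +5 → t=12, phase=(12,4,0,1) → FL=W FR=S RL=S RR=S
cmd 3: advance +1 → t=13, phase=(13,5,1,2) → FL=W FR=S RL=S RR=S
cmd 4: advance +8 → t=21, phase=(5,13,9,10) → FL=S FR=W RL=W RR=W
cmd 5: advance +6 → t=27, phase=(11,3,15,0) → FL=W FR=S RL=W RR=S
cmd 6: advance +13 → t=40, phase=(8,0,12,13) → FL=S FR=S RL=W RR=W

after cmd 1 (t=7): FL=S FR=W RL=W RR=W
after cmd 2 (t=12): FL=W FR=S RL=S RR=S
after cmd 3 (t=13): FL=W FR=S RL=S RR=S
after cmd 4 (t=21): FL=S FR=W RL=W RR=W
after cmd 5 (t=27): FL=W FR=S RL=W RR=S
after cmd 6 (t=40): FL=S FR=S RL=W RR=W


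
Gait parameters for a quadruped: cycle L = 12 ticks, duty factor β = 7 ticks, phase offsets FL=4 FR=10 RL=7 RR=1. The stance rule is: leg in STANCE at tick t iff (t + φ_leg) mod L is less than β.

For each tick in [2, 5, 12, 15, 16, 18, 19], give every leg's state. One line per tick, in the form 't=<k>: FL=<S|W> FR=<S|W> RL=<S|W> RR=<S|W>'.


t=2: FL=S FR=S RL=W RR=S
t=5: FL=W FR=S RL=S RR=S
t=12: FL=S FR=W RL=W RR=S
t=15: FL=W FR=S RL=W RR=S
t=16: FL=W FR=S RL=W RR=S
t=18: FL=W FR=S RL=S RR=W
t=19: FL=W FR=S RL=S RR=W

t=2: phase=(6,0,9,3) vs β=7 → FL=S FR=S RL=W RR=S
t=5: phase=(9,3,0,6) vs β=7 → FL=W FR=S RL=S RR=S
t=12: phase=(4,10,7,1) vs β=7 → FL=S FR=W RL=W RR=S
t=15: phase=(7,1,10,4) vs β=7 → FL=W FR=S RL=W RR=S
t=16: phase=(8,2,11,5) vs β=7 → FL=W FR=S RL=W RR=S
t=18: phase=(10,4,1,7) vs β=7 → FL=W FR=S RL=S RR=W
t=19: phase=(11,5,2,8) vs β=7 → FL=W FR=S RL=S RR=W


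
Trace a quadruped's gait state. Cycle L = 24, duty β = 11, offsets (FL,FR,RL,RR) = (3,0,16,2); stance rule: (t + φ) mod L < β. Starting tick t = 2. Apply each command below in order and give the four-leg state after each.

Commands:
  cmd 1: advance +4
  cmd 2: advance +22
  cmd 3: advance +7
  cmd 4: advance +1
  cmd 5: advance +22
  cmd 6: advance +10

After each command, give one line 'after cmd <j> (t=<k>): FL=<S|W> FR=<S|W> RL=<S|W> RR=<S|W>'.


after cmd 1 (t=6): FL=S FR=S RL=W RR=S
after cmd 2 (t=28): FL=S FR=S RL=W RR=S
after cmd 3 (t=35): FL=W FR=W RL=S RR=W
after cmd 4 (t=36): FL=W FR=W RL=S RR=W
after cmd 5 (t=58): FL=W FR=S RL=S RR=W
after cmd 6 (t=68): FL=W FR=W RL=W RR=W

start t=2: FL=S FR=S RL=W RR=S
cmd 1: advance +4 → t=6, phase=(9,6,22,8) → FL=S FR=S RL=W RR=S
cmd 2: advance +22 → t=28, phase=(7,4,20,6) → FL=S FR=S RL=W RR=S
cmd 3: advance +7 → t=35, phase=(14,11,3,13) → FL=W FR=W RL=S RR=W
cmd 4: advance +1 → t=36, phase=(15,12,4,14) → FL=W FR=W RL=S RR=W
cmd 5: advance +22 → t=58, phase=(13,10,2,12) → FL=W FR=S RL=S RR=W
cmd 6: advance +10 → t=68, phase=(23,20,12,22) → FL=W FR=W RL=W RR=W


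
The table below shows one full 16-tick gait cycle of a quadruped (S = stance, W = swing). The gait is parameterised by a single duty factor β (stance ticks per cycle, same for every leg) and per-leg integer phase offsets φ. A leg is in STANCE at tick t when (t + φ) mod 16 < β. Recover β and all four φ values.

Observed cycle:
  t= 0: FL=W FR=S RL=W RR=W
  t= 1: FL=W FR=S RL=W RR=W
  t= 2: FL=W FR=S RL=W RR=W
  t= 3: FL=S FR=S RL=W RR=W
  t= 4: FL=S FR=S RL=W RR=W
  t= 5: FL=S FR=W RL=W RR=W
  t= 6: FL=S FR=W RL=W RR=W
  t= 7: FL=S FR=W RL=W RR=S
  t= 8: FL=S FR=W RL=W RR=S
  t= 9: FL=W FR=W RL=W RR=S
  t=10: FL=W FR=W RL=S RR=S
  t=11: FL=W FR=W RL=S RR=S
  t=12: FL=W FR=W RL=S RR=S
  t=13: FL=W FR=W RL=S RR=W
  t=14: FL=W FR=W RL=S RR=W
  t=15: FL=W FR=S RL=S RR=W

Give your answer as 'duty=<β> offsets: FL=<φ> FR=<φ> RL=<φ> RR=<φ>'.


duty=6 offsets: FL=13 FR=1 RL=6 RR=9

duty β = stance ticks per leg = 6
FL: stance ticks = 6; W→S at t=3 → φ=13
FR: stance ticks = 6; W→S at t=15 → φ=1
RL: stance ticks = 6; W→S at t=10 → φ=6
RR: stance ticks = 6; W→S at t=7 → φ=9


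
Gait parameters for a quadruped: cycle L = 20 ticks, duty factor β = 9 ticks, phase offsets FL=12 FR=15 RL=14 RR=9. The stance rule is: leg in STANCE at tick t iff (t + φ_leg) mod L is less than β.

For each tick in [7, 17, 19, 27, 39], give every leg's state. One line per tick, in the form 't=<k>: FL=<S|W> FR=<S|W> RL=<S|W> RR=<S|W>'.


t=7: phase=(19,2,1,16) vs β=9 → FL=W FR=S RL=S RR=W
t=17: phase=(9,12,11,6) vs β=9 → FL=W FR=W RL=W RR=S
t=19: phase=(11,14,13,8) vs β=9 → FL=W FR=W RL=W RR=S
t=27: phase=(19,2,1,16) vs β=9 → FL=W FR=S RL=S RR=W
t=39: phase=(11,14,13,8) vs β=9 → FL=W FR=W RL=W RR=S

t=7: FL=W FR=S RL=S RR=W
t=17: FL=W FR=W RL=W RR=S
t=19: FL=W FR=W RL=W RR=S
t=27: FL=W FR=S RL=S RR=W
t=39: FL=W FR=W RL=W RR=S


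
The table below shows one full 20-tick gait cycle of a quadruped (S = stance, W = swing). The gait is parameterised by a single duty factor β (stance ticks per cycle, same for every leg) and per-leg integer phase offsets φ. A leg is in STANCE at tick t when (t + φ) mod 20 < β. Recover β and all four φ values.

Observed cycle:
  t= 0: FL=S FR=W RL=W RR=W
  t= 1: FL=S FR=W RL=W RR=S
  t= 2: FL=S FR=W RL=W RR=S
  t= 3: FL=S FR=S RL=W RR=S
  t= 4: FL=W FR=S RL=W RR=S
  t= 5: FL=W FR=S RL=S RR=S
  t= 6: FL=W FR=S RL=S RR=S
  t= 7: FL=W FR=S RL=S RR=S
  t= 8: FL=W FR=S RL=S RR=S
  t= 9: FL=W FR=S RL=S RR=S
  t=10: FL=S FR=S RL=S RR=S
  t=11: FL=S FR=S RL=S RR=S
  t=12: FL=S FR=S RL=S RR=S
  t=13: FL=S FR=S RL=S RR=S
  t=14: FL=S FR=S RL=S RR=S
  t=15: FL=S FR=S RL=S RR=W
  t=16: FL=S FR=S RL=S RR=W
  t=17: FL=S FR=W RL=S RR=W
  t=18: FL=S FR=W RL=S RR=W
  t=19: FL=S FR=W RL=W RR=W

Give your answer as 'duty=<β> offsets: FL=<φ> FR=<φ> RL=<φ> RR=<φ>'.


duty β = stance ticks per leg = 14
FL: stance ticks = 14; W→S at t=10 → φ=10
FR: stance ticks = 14; W→S at t=3 → φ=17
RL: stance ticks = 14; W→S at t=5 → φ=15
RR: stance ticks = 14; W→S at t=1 → φ=19

duty=14 offsets: FL=10 FR=17 RL=15 RR=19


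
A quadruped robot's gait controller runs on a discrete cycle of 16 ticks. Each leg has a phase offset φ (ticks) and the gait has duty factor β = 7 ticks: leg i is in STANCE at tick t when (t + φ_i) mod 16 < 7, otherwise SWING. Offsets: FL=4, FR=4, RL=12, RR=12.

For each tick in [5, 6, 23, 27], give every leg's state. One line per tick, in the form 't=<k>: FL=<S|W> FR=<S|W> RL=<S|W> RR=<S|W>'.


t=5: FL=W FR=W RL=S RR=S
t=6: FL=W FR=W RL=S RR=S
t=23: FL=W FR=W RL=S RR=S
t=27: FL=W FR=W RL=W RR=W

t=5: phase=(9,9,1,1) vs β=7 → FL=W FR=W RL=S RR=S
t=6: phase=(10,10,2,2) vs β=7 → FL=W FR=W RL=S RR=S
t=23: phase=(11,11,3,3) vs β=7 → FL=W FR=W RL=S RR=S
t=27: phase=(15,15,7,7) vs β=7 → FL=W FR=W RL=W RR=W


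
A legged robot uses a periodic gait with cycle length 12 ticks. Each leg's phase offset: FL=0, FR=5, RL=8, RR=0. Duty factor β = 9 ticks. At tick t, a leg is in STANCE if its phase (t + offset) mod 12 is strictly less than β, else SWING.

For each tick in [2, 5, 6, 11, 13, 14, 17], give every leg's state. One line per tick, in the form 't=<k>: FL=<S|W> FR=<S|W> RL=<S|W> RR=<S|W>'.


t=2: phase=(2,7,10,2) vs β=9 → FL=S FR=S RL=W RR=S
t=5: phase=(5,10,1,5) vs β=9 → FL=S FR=W RL=S RR=S
t=6: phase=(6,11,2,6) vs β=9 → FL=S FR=W RL=S RR=S
t=11: phase=(11,4,7,11) vs β=9 → FL=W FR=S RL=S RR=W
t=13: phase=(1,6,9,1) vs β=9 → FL=S FR=S RL=W RR=S
t=14: phase=(2,7,10,2) vs β=9 → FL=S FR=S RL=W RR=S
t=17: phase=(5,10,1,5) vs β=9 → FL=S FR=W RL=S RR=S

t=2: FL=S FR=S RL=W RR=S
t=5: FL=S FR=W RL=S RR=S
t=6: FL=S FR=W RL=S RR=S
t=11: FL=W FR=S RL=S RR=W
t=13: FL=S FR=S RL=W RR=S
t=14: FL=S FR=S RL=W RR=S
t=17: FL=S FR=W RL=S RR=S


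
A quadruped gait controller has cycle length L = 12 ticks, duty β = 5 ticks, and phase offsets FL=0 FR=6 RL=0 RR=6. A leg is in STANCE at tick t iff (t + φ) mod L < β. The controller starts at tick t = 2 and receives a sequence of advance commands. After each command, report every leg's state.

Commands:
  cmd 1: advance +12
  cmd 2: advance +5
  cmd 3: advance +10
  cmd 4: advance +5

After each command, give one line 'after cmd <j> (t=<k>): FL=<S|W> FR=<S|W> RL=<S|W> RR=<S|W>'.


start t=2: FL=S FR=W RL=S RR=W
cmd 1: advance +12 → t=14, phase=(2,8,2,8) → FL=S FR=W RL=S RR=W
cmd 2: advance +5 → t=19, phase=(7,1,7,1) → FL=W FR=S RL=W RR=S
cmd 3: advance +10 → t=29, phase=(5,11,5,11) → FL=W FR=W RL=W RR=W
cmd 4: advance +5 → t=34, phase=(10,4,10,4) → FL=W FR=S RL=W RR=S

after cmd 1 (t=14): FL=S FR=W RL=S RR=W
after cmd 2 (t=19): FL=W FR=S RL=W RR=S
after cmd 3 (t=29): FL=W FR=W RL=W RR=W
after cmd 4 (t=34): FL=W FR=S RL=W RR=S


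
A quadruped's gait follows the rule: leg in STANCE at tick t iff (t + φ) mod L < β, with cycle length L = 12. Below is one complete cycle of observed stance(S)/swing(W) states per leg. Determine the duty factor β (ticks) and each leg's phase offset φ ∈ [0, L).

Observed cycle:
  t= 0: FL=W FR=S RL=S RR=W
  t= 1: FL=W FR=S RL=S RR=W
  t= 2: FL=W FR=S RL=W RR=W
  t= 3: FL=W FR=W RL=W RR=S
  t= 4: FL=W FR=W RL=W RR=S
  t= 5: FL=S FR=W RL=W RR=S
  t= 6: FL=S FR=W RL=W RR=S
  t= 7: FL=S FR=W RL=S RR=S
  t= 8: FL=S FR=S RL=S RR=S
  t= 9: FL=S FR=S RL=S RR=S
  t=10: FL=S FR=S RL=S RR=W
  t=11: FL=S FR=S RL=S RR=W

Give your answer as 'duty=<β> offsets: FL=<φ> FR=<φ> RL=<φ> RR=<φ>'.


duty β = stance ticks per leg = 7
FL: stance ticks = 7; W→S at t=5 → φ=7
FR: stance ticks = 7; W→S at t=8 → φ=4
RL: stance ticks = 7; W→S at t=7 → φ=5
RR: stance ticks = 7; W→S at t=3 → φ=9

duty=7 offsets: FL=7 FR=4 RL=5 RR=9


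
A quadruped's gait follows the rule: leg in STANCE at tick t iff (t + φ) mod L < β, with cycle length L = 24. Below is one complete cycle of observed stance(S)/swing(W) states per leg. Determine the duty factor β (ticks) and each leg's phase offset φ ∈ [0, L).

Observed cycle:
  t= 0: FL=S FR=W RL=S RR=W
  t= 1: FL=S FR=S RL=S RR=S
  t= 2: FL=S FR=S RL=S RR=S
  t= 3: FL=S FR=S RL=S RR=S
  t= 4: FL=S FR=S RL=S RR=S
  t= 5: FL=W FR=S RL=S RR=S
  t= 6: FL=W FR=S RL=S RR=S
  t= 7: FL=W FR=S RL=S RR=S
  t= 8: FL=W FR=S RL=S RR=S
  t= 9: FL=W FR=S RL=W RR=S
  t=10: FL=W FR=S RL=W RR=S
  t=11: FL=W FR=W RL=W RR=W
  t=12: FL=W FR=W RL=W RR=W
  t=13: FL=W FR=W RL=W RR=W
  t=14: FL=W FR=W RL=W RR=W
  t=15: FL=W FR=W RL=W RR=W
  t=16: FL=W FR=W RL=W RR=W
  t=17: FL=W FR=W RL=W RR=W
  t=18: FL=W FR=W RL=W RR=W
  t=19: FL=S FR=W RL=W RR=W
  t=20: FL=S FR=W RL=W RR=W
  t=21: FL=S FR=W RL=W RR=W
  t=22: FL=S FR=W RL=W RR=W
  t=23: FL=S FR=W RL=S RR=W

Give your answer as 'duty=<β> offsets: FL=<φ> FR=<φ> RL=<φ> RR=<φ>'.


duty=10 offsets: FL=5 FR=23 RL=1 RR=23

duty β = stance ticks per leg = 10
FL: stance ticks = 10; W→S at t=19 → φ=5
FR: stance ticks = 10; W→S at t=1 → φ=23
RL: stance ticks = 10; W→S at t=23 → φ=1
RR: stance ticks = 10; W→S at t=1 → φ=23


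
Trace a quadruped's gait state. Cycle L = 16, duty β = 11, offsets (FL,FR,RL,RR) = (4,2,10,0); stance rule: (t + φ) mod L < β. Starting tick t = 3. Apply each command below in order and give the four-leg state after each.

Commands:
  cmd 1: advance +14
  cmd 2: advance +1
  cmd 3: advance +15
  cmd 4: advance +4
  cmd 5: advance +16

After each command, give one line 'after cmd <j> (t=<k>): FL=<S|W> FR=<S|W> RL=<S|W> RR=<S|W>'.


after cmd 1 (t=17): FL=S FR=S RL=W RR=S
after cmd 2 (t=18): FL=S FR=S RL=W RR=S
after cmd 3 (t=33): FL=S FR=S RL=W RR=S
after cmd 4 (t=37): FL=S FR=S RL=W RR=S
after cmd 5 (t=53): FL=S FR=S RL=W RR=S

start t=3: FL=S FR=S RL=W RR=S
cmd 1: advance +14 → t=17, phase=(5,3,11,1) → FL=S FR=S RL=W RR=S
cmd 2: advance +1 → t=18, phase=(6,4,12,2) → FL=S FR=S RL=W RR=S
cmd 3: advance +15 → t=33, phase=(5,3,11,1) → FL=S FR=S RL=W RR=S
cmd 4: advance +4 → t=37, phase=(9,7,15,5) → FL=S FR=S RL=W RR=S
cmd 5: advance +16 → t=53, phase=(9,7,15,5) → FL=S FR=S RL=W RR=S


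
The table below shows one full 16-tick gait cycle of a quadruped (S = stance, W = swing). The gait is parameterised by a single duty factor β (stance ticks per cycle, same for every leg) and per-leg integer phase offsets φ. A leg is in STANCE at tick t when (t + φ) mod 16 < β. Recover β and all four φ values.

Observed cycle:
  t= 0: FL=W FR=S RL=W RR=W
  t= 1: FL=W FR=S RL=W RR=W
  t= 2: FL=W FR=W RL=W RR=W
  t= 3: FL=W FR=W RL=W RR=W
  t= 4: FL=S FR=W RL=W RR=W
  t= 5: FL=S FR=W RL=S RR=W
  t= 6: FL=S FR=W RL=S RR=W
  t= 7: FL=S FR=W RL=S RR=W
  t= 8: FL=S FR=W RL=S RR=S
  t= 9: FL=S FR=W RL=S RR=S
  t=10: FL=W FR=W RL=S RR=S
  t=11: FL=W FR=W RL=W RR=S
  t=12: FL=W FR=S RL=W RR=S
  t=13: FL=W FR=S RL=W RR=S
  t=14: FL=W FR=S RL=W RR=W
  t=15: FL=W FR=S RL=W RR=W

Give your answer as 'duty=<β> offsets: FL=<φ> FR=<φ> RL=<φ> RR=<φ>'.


duty β = stance ticks per leg = 6
FL: stance ticks = 6; W→S at t=4 → φ=12
FR: stance ticks = 6; W→S at t=12 → φ=4
RL: stance ticks = 6; W→S at t=5 → φ=11
RR: stance ticks = 6; W→S at t=8 → φ=8

duty=6 offsets: FL=12 FR=4 RL=11 RR=8


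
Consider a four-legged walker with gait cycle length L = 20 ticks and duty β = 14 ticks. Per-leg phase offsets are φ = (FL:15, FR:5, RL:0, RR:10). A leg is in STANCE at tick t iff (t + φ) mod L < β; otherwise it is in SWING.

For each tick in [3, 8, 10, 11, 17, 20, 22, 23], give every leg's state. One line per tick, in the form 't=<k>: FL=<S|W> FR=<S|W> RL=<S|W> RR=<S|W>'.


t=3: phase=(18,8,3,13) vs β=14 → FL=W FR=S RL=S RR=S
t=8: phase=(3,13,8,18) vs β=14 → FL=S FR=S RL=S RR=W
t=10: phase=(5,15,10,0) vs β=14 → FL=S FR=W RL=S RR=S
t=11: phase=(6,16,11,1) vs β=14 → FL=S FR=W RL=S RR=S
t=17: phase=(12,2,17,7) vs β=14 → FL=S FR=S RL=W RR=S
t=20: phase=(15,5,0,10) vs β=14 → FL=W FR=S RL=S RR=S
t=22: phase=(17,7,2,12) vs β=14 → FL=W FR=S RL=S RR=S
t=23: phase=(18,8,3,13) vs β=14 → FL=W FR=S RL=S RR=S

t=3: FL=W FR=S RL=S RR=S
t=8: FL=S FR=S RL=S RR=W
t=10: FL=S FR=W RL=S RR=S
t=11: FL=S FR=W RL=S RR=S
t=17: FL=S FR=S RL=W RR=S
t=20: FL=W FR=S RL=S RR=S
t=22: FL=W FR=S RL=S RR=S
t=23: FL=W FR=S RL=S RR=S


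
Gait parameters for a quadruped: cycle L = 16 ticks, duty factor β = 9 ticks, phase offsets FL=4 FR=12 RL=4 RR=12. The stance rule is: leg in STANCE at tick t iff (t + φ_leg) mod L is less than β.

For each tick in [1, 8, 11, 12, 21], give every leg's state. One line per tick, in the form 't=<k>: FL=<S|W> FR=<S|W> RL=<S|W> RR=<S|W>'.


t=1: phase=(5,13,5,13) vs β=9 → FL=S FR=W RL=S RR=W
t=8: phase=(12,4,12,4) vs β=9 → FL=W FR=S RL=W RR=S
t=11: phase=(15,7,15,7) vs β=9 → FL=W FR=S RL=W RR=S
t=12: phase=(0,8,0,8) vs β=9 → FL=S FR=S RL=S RR=S
t=21: phase=(9,1,9,1) vs β=9 → FL=W FR=S RL=W RR=S

t=1: FL=S FR=W RL=S RR=W
t=8: FL=W FR=S RL=W RR=S
t=11: FL=W FR=S RL=W RR=S
t=12: FL=S FR=S RL=S RR=S
t=21: FL=W FR=S RL=W RR=S


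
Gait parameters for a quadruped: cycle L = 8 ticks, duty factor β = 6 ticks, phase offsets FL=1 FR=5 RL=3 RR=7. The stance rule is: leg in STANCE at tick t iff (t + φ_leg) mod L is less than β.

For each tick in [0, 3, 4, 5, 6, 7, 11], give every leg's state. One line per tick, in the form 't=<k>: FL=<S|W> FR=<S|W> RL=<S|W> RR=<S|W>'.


t=0: FL=S FR=S RL=S RR=W
t=3: FL=S FR=S RL=W RR=S
t=4: FL=S FR=S RL=W RR=S
t=5: FL=W FR=S RL=S RR=S
t=6: FL=W FR=S RL=S RR=S
t=7: FL=S FR=S RL=S RR=W
t=11: FL=S FR=S RL=W RR=S

t=0: phase=(1,5,3,7) vs β=6 → FL=S FR=S RL=S RR=W
t=3: phase=(4,0,6,2) vs β=6 → FL=S FR=S RL=W RR=S
t=4: phase=(5,1,7,3) vs β=6 → FL=S FR=S RL=W RR=S
t=5: phase=(6,2,0,4) vs β=6 → FL=W FR=S RL=S RR=S
t=6: phase=(7,3,1,5) vs β=6 → FL=W FR=S RL=S RR=S
t=7: phase=(0,4,2,6) vs β=6 → FL=S FR=S RL=S RR=W
t=11: phase=(4,0,6,2) vs β=6 → FL=S FR=S RL=W RR=S


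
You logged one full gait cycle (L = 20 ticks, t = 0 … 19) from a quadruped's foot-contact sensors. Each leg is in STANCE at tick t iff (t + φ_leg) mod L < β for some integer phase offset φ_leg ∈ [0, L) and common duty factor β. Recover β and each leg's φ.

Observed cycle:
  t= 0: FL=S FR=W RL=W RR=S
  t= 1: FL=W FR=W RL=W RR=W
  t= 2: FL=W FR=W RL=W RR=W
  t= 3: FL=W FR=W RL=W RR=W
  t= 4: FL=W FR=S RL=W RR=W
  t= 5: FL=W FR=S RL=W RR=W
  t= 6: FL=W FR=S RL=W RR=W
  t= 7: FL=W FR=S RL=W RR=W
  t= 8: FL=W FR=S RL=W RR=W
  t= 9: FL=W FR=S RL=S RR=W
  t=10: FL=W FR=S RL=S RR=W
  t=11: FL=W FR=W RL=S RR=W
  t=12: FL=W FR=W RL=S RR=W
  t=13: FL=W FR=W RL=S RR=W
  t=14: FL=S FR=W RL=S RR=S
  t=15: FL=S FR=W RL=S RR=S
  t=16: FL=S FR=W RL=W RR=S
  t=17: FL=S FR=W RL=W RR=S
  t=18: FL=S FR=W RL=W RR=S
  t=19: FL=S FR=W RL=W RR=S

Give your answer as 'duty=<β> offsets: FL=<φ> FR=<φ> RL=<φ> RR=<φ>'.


duty β = stance ticks per leg = 7
FL: stance ticks = 7; W→S at t=14 → φ=6
FR: stance ticks = 7; W→S at t=4 → φ=16
RL: stance ticks = 7; W→S at t=9 → φ=11
RR: stance ticks = 7; W→S at t=14 → φ=6

duty=7 offsets: FL=6 FR=16 RL=11 RR=6


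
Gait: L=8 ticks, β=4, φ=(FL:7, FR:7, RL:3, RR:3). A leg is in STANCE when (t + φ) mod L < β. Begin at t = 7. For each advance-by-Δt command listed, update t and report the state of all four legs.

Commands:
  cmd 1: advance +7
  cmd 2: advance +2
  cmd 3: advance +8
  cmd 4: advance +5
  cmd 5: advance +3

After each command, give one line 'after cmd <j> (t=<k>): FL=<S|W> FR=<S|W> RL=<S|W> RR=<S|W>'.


after cmd 1 (t=14): FL=W FR=W RL=S RR=S
after cmd 2 (t=16): FL=W FR=W RL=S RR=S
after cmd 3 (t=24): FL=W FR=W RL=S RR=S
after cmd 4 (t=29): FL=W FR=W RL=S RR=S
after cmd 5 (t=32): FL=W FR=W RL=S RR=S

start t=7: FL=W FR=W RL=S RR=S
cmd 1: advance +7 → t=14, phase=(5,5,1,1) → FL=W FR=W RL=S RR=S
cmd 2: advance +2 → t=16, phase=(7,7,3,3) → FL=W FR=W RL=S RR=S
cmd 3: advance +8 → t=24, phase=(7,7,3,3) → FL=W FR=W RL=S RR=S
cmd 4: advance +5 → t=29, phase=(4,4,0,0) → FL=W FR=W RL=S RR=S
cmd 5: advance +3 → t=32, phase=(7,7,3,3) → FL=W FR=W RL=S RR=S


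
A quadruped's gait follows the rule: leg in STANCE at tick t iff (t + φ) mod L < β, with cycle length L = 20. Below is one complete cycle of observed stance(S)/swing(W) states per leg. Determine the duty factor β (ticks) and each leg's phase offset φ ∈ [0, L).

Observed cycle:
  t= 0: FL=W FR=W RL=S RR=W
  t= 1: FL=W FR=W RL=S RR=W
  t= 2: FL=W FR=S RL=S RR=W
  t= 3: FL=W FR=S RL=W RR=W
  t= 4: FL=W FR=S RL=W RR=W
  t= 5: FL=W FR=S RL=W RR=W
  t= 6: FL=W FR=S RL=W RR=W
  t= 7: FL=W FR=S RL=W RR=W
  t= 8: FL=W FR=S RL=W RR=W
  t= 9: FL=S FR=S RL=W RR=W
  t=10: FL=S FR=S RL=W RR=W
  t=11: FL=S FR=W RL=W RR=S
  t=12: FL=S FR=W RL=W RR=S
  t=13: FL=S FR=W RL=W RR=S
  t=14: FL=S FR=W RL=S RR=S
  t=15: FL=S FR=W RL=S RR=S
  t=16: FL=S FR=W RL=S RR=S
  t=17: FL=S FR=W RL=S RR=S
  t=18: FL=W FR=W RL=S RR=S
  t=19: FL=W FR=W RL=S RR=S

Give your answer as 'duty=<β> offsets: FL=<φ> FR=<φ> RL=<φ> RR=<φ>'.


duty β = stance ticks per leg = 9
FL: stance ticks = 9; W→S at t=9 → φ=11
FR: stance ticks = 9; W→S at t=2 → φ=18
RL: stance ticks = 9; W→S at t=14 → φ=6
RR: stance ticks = 9; W→S at t=11 → φ=9

duty=9 offsets: FL=11 FR=18 RL=6 RR=9


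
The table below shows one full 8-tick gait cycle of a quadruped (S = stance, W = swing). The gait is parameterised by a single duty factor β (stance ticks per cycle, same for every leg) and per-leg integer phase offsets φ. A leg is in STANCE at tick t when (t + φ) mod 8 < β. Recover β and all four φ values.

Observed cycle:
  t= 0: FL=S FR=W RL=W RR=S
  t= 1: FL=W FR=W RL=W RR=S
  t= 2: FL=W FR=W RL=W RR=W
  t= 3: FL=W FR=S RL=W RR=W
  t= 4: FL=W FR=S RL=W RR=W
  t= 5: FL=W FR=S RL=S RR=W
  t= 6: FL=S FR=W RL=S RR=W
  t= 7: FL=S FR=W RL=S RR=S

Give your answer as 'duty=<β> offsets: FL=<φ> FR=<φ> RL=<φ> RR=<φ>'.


duty=3 offsets: FL=2 FR=5 RL=3 RR=1

duty β = stance ticks per leg = 3
FL: stance ticks = 3; W→S at t=6 → φ=2
FR: stance ticks = 3; W→S at t=3 → φ=5
RL: stance ticks = 3; W→S at t=5 → φ=3
RR: stance ticks = 3; W→S at t=7 → φ=1


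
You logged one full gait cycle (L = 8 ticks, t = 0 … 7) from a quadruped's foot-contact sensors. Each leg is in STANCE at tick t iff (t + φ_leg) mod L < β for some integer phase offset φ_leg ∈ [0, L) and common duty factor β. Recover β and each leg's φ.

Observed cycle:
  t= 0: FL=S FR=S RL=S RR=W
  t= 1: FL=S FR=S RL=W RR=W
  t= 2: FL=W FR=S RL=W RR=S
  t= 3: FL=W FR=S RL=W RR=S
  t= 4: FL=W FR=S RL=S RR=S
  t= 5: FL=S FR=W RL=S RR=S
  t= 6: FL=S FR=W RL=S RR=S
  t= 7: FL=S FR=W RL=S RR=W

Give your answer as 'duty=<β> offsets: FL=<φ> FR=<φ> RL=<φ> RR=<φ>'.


duty=5 offsets: FL=3 FR=0 RL=4 RR=6

duty β = stance ticks per leg = 5
FL: stance ticks = 5; W→S at t=5 → φ=3
FR: stance ticks = 5; W→S at t=0 → φ=0
RL: stance ticks = 5; W→S at t=4 → φ=4
RR: stance ticks = 5; W→S at t=2 → φ=6


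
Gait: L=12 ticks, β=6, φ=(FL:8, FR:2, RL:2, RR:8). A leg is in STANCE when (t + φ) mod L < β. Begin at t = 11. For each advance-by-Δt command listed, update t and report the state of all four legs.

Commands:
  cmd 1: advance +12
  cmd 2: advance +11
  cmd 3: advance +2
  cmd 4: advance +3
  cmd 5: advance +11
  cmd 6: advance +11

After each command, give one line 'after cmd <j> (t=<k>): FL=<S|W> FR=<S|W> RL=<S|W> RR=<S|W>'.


start t=11: FL=W FR=S RL=S RR=W
cmd 1: advance +12 → t=23, phase=(7,1,1,7) → FL=W FR=S RL=S RR=W
cmd 2: advance +11 → t=34, phase=(6,0,0,6) → FL=W FR=S RL=S RR=W
cmd 3: advance +2 → t=36, phase=(8,2,2,8) → FL=W FR=S RL=S RR=W
cmd 4: advance +3 → t=39, phase=(11,5,5,11) → FL=W FR=S RL=S RR=W
cmd 5: advance +11 → t=50, phase=(10,4,4,10) → FL=W FR=S RL=S RR=W
cmd 6: advance +11 → t=61, phase=(9,3,3,9) → FL=W FR=S RL=S RR=W

after cmd 1 (t=23): FL=W FR=S RL=S RR=W
after cmd 2 (t=34): FL=W FR=S RL=S RR=W
after cmd 3 (t=36): FL=W FR=S RL=S RR=W
after cmd 4 (t=39): FL=W FR=S RL=S RR=W
after cmd 5 (t=50): FL=W FR=S RL=S RR=W
after cmd 6 (t=61): FL=W FR=S RL=S RR=W


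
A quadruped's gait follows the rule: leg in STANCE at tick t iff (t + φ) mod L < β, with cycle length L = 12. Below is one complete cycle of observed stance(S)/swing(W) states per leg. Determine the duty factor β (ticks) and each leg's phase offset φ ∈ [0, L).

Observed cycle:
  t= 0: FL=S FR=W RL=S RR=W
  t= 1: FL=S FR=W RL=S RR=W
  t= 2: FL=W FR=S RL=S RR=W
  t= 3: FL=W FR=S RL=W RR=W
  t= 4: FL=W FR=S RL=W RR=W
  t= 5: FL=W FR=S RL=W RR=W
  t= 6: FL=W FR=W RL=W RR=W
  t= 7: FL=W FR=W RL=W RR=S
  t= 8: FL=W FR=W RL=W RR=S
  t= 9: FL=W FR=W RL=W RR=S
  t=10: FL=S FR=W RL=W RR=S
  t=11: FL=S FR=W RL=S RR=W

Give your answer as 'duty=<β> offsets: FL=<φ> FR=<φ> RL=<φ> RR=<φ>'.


duty=4 offsets: FL=2 FR=10 RL=1 RR=5

duty β = stance ticks per leg = 4
FL: stance ticks = 4; W→S at t=10 → φ=2
FR: stance ticks = 4; W→S at t=2 → φ=10
RL: stance ticks = 4; W→S at t=11 → φ=1
RR: stance ticks = 4; W→S at t=7 → φ=5


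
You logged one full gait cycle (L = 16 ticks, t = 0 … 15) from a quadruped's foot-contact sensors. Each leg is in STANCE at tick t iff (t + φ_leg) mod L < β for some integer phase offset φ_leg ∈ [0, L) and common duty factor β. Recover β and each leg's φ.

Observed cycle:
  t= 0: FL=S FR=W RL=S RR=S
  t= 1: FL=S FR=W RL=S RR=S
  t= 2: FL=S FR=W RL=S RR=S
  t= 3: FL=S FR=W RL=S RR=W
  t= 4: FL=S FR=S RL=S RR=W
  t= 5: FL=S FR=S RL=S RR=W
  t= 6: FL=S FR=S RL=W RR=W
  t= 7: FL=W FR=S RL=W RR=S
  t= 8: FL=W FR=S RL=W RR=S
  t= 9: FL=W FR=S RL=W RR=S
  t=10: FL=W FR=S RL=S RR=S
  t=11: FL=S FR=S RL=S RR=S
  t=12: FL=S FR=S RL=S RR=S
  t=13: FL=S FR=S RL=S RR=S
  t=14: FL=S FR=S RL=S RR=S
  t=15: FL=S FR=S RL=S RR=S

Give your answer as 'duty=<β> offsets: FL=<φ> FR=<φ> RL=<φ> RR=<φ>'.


duty β = stance ticks per leg = 12
FL: stance ticks = 12; W→S at t=11 → φ=5
FR: stance ticks = 12; W→S at t=4 → φ=12
RL: stance ticks = 12; W→S at t=10 → φ=6
RR: stance ticks = 12; W→S at t=7 → φ=9

duty=12 offsets: FL=5 FR=12 RL=6 RR=9


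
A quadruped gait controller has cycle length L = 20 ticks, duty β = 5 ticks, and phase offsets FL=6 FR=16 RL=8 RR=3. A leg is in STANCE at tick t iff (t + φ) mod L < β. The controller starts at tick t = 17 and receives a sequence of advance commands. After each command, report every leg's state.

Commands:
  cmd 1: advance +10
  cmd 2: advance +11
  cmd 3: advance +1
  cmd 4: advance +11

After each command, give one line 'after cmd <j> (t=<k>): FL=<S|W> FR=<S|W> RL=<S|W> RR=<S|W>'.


after cmd 1 (t=27): FL=W FR=S RL=W RR=W
after cmd 2 (t=38): FL=S FR=W RL=W RR=S
after cmd 3 (t=39): FL=W FR=W RL=W RR=S
after cmd 4 (t=50): FL=W FR=W RL=W RR=W

start t=17: FL=S FR=W RL=W RR=S
cmd 1: advance +10 → t=27, phase=(13,3,15,10) → FL=W FR=S RL=W RR=W
cmd 2: advance +11 → t=38, phase=(4,14,6,1) → FL=S FR=W RL=W RR=S
cmd 3: advance +1 → t=39, phase=(5,15,7,2) → FL=W FR=W RL=W RR=S
cmd 4: advance +11 → t=50, phase=(16,6,18,13) → FL=W FR=W RL=W RR=W
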